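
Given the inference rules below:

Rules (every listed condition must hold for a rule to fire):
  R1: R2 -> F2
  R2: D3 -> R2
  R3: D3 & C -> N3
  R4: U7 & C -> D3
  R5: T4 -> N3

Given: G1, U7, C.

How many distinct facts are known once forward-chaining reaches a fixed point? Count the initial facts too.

Round 1 — R4, derive D3.
Round 2 — R2, R3, derive R2, N3.
Round 3 — R1, derive F2.
Closure: {C, D3, F2, G1, N3, R2, U7} — 7 facts.

7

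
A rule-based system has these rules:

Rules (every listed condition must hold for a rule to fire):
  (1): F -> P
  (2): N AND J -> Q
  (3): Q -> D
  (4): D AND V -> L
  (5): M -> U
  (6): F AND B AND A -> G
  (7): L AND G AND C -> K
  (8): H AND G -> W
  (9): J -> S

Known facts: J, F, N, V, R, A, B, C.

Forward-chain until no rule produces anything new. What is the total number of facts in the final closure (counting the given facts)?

Round 1: (1) [F -> P]; (2) [N AND J -> Q]; (6) [F AND B AND A -> G]; (9) [J -> S]. Adds P, Q, G, S.
Round 2: (3) [Q -> D]. Adds D.
Round 3: (4) [D AND V -> L]. Adds L.
Round 4: (7) [L AND G AND C -> K]. Adds K.
Closure: {A, B, C, D, F, G, J, K, L, N, P, Q, R, S, V} — 15 facts.

15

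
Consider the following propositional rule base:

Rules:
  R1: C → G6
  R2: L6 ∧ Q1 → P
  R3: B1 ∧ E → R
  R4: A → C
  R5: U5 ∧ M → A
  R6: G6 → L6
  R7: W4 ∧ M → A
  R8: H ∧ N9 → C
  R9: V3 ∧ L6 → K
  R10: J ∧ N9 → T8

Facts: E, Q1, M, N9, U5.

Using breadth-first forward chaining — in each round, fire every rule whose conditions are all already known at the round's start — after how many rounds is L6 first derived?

[1] R5 [U5 ∧ M → A]. ⇒ new: A.
[2] R4 [A → C]. ⇒ new: C.
[3] R1 [C → G6]. ⇒ new: G6.
[4] R6 [G6 → L6]. ⇒ new: L6.
L6 first appears in round 4.

4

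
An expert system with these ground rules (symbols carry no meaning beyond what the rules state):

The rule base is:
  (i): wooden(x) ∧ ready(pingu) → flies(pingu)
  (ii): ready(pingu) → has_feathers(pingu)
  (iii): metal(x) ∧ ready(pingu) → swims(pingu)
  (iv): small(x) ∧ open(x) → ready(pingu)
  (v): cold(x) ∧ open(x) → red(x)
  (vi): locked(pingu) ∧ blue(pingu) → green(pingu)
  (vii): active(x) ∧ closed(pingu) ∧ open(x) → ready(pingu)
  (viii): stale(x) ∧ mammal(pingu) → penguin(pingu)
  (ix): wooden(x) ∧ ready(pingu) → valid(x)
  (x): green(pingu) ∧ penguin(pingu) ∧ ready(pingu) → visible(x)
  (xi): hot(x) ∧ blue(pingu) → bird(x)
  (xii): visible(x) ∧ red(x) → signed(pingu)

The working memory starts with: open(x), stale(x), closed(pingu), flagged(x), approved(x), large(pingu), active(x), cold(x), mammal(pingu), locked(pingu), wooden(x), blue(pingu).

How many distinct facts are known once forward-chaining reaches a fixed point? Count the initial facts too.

21

Round 1 fires (v), (vi), (vii), (viii), giving red(x), green(pingu), ready(pingu), penguin(pingu).
Round 2 fires (i), (ii), (ix), (x), giving flies(pingu), has_feathers(pingu), valid(x), visible(x).
Round 3 fires (xii), giving signed(pingu).
Closure: {active(x), approved(x), blue(pingu), closed(pingu), cold(x), flagged(x), flies(pingu), green(pingu), has_feathers(pingu), large(pingu), locked(pingu), mammal(pingu), open(x), penguin(pingu), ready(pingu), red(x), signed(pingu), stale(x), valid(x), visible(x), wooden(x)} — 21 facts.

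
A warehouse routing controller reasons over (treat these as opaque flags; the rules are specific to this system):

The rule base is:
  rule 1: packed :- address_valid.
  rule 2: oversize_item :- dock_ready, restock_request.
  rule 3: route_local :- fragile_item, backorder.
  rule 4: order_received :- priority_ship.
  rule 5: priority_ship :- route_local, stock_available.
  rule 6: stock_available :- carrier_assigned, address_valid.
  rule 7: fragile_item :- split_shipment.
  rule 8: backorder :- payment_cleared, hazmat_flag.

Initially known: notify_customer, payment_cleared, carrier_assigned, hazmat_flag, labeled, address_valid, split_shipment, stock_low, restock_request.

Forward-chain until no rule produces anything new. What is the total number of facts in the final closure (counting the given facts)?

16

Round 1 — rule 1, rule 6, rule 7, rule 8, derive packed, stock_available, fragile_item, backorder.
Round 2 — rule 3, derive route_local.
Round 3 — rule 5, derive priority_ship.
Round 4 — rule 4, derive order_received.
Closure: {address_valid, backorder, carrier_assigned, fragile_item, hazmat_flag, labeled, notify_customer, order_received, packed, payment_cleared, priority_ship, restock_request, route_local, split_shipment, stock_available, stock_low} — 16 facts.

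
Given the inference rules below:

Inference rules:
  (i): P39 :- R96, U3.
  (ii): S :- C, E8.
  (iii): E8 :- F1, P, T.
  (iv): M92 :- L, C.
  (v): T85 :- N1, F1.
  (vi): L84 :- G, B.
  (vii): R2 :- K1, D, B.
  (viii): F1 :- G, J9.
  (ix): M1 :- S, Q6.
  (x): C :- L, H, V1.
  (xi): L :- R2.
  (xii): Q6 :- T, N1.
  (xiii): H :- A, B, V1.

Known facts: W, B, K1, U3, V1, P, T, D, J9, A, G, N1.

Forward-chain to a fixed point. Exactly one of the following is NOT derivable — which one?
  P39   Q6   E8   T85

P39

Round 1: (vi) [L84 :- G, B.]; (vii) [R2 :- K1, D, B.]; (viii) [F1 :- G, J9.]; (xii) [Q6 :- T, N1.]; (xiii) [H :- A, B, V1.]. New: L84, R2, F1, Q6, H.
Round 2: (iii) [E8 :- F1, P, T.]; (v) [T85 :- N1, F1.]; (xi) [L :- R2.]. New: E8, T85, L.
Round 3: (x) [C :- L, H, V1.]. New: C.
Round 4: (ii) [S :- C, E8.]; (iv) [M92 :- L, C.]. New: S, M92.
Round 5: (ix) [M1 :- S, Q6.]. New: M1.
Derived: Q6 (round 1), T85 (round 2), E8 (round 2). P39 never appears in any round.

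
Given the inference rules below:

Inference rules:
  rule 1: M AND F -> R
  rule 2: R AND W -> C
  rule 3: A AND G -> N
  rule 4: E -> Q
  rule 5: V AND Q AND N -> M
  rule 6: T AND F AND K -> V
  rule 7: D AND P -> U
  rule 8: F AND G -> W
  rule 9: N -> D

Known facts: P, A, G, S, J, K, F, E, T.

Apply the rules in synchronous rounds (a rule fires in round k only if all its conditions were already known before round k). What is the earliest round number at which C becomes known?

4

Round 1: rule 3 [A AND G -> N]; rule 4 [E -> Q]; rule 6 [T AND F AND K -> V]; rule 8 [F AND G -> W]. New: N, Q, V, W.
Round 2: rule 5 [V AND Q AND N -> M]; rule 9 [N -> D]. New: M, D.
Round 3: rule 1 [M AND F -> R]; rule 7 [D AND P -> U]. New: R, U.
Round 4: rule 2 [R AND W -> C]. New: C.
C first appears in round 4.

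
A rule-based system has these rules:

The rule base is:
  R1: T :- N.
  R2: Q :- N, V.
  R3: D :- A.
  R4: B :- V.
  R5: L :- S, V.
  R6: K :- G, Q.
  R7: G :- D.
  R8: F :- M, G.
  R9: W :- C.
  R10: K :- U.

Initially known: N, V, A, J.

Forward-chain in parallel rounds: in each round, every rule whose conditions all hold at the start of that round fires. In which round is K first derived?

3

Round 1 — R1, R2, R3, R4, derive T, Q, D, B.
Round 2 — R7, derive G.
Round 3 — R6, derive K.
K first appears in round 3.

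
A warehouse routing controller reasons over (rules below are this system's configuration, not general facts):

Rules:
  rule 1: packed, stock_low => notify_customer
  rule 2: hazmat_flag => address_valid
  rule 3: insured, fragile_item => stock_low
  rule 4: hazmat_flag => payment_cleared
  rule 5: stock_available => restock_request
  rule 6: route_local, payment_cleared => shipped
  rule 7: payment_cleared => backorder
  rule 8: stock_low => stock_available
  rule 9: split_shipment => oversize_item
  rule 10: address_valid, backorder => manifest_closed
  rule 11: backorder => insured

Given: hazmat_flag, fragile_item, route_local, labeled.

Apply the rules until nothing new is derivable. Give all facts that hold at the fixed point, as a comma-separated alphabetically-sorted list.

address_valid, backorder, fragile_item, hazmat_flag, insured, labeled, manifest_closed, payment_cleared, restock_request, route_local, shipped, stock_available, stock_low

Round 1 — rule 2, rule 4, derive address_valid, payment_cleared.
Round 2 — rule 6, rule 7, derive shipped, backorder.
Round 3 — rule 10, rule 11, derive manifest_closed, insured.
Round 4 — rule 3, derive stock_low.
Round 5 — rule 8, derive stock_available.
Round 6 — rule 5, derive restock_request.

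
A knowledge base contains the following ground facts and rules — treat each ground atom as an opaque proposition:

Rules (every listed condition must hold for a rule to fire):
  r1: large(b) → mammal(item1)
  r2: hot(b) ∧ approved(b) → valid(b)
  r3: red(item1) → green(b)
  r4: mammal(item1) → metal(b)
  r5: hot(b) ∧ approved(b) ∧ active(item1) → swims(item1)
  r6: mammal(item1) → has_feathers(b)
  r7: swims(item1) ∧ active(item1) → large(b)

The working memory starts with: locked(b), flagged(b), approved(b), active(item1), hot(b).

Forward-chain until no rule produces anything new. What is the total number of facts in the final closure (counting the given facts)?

Round 1: r2 [hot(b) ∧ approved(b) → valid(b)]; r5 [hot(b) ∧ approved(b) ∧ active(item1) → swims(item1)]. Adds valid(b), swims(item1).
Round 2: r7 [swims(item1) ∧ active(item1) → large(b)]. Adds large(b).
Round 3: r1 [large(b) → mammal(item1)]. Adds mammal(item1).
Round 4: r4 [mammal(item1) → metal(b)]; r6 [mammal(item1) → has_feathers(b)]. Adds metal(b), has_feathers(b).
Closure: {active(item1), approved(b), flagged(b), has_feathers(b), hot(b), large(b), locked(b), mammal(item1), metal(b), swims(item1), valid(b)} — 11 facts.

11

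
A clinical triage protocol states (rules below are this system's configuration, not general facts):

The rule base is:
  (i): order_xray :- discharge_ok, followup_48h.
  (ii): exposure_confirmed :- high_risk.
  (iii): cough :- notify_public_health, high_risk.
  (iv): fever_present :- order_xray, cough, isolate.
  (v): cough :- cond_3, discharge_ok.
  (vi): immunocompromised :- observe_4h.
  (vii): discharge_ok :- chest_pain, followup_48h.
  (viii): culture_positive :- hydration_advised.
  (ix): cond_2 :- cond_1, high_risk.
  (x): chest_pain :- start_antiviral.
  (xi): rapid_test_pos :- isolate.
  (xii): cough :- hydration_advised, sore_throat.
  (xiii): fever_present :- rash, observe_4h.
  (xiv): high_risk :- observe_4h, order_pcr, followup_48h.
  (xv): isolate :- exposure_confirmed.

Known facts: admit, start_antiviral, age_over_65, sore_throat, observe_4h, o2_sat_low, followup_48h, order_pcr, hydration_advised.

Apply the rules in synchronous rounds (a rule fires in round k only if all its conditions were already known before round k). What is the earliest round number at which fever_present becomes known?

Round 1 fires (vi), (viii), (x), (xii), (xiv), giving immunocompromised, culture_positive, chest_pain, cough, high_risk.
Round 2 fires (ii), (vii), giving exposure_confirmed, discharge_ok.
Round 3 fires (i), (xv), giving order_xray, isolate.
Round 4 fires (iv), (xi), giving fever_present, rapid_test_pos.
fever_present first appears in round 4.

4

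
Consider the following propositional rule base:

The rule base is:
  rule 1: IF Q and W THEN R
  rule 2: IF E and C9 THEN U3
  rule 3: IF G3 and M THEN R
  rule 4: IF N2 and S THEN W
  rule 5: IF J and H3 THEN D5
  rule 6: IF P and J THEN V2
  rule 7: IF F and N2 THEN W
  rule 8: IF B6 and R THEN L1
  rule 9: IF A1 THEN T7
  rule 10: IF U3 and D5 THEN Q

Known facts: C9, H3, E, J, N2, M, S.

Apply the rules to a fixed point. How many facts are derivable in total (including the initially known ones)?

12

Round 1: rule 2 [IF E and C9 THEN U3]; rule 4 [IF N2 and S THEN W]; rule 5 [IF J and H3 THEN D5]. Adds U3, W, D5.
Round 2: rule 10 [IF U3 and D5 THEN Q]. Adds Q.
Round 3: rule 1 [IF Q and W THEN R]. Adds R.
Closure: {C9, D5, E, H3, J, M, N2, Q, R, S, U3, W} — 12 facts.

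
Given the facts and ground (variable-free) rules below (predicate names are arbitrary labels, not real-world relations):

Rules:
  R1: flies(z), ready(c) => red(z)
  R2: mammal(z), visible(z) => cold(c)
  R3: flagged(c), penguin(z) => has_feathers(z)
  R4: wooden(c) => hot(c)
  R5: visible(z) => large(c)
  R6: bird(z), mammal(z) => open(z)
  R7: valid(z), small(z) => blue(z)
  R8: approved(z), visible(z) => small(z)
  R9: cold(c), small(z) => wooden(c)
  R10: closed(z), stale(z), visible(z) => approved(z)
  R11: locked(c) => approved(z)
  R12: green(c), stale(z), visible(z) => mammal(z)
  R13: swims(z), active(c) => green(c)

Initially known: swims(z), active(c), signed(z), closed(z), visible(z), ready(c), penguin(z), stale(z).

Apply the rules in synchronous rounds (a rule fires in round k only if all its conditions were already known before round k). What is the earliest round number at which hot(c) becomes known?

Round 1: R5 [visible(z) => large(c)]; R10 [closed(z), stale(z), visible(z) => approved(z)]; R13 [swims(z), active(c) => green(c)]. New: large(c), approved(z), green(c).
Round 2: R8 [approved(z), visible(z) => small(z)]; R12 [green(c), stale(z), visible(z) => mammal(z)]. New: small(z), mammal(z).
Round 3: R2 [mammal(z), visible(z) => cold(c)]. New: cold(c).
Round 4: R9 [cold(c), small(z) => wooden(c)]. New: wooden(c).
Round 5: R4 [wooden(c) => hot(c)]. New: hot(c).
hot(c) first appears in round 5.

5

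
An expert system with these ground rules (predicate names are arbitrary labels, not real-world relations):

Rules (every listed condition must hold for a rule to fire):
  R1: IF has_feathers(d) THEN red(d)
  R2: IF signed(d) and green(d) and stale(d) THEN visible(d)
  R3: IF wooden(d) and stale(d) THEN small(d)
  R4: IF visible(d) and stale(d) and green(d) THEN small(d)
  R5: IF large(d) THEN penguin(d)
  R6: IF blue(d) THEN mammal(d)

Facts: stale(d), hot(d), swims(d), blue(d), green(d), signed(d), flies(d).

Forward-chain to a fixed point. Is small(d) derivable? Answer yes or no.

yes

Round 1: R2 [IF signed(d) and green(d) and stale(d) THEN visible(d)]; R6 [IF blue(d) THEN mammal(d)]. Adds visible(d), mammal(d).
Round 2: R4 [IF visible(d) and stale(d) and green(d) THEN small(d)]. Adds small(d).
small(d) appears in round 2, so it is derivable.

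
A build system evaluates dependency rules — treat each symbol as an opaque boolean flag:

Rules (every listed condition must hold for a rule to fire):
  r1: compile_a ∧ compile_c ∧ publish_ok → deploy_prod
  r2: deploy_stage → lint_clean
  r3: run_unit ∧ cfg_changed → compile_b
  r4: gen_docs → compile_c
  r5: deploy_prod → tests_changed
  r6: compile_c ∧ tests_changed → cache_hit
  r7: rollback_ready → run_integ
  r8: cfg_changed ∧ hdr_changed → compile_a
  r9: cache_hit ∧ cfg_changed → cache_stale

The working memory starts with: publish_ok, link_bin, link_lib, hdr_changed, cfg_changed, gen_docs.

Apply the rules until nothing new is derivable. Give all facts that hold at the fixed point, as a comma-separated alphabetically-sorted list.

[1] r4 [gen_docs → compile_c]; r8 [cfg_changed ∧ hdr_changed → compile_a]. ⇒ new: compile_c, compile_a.
[2] r1 [compile_a ∧ compile_c ∧ publish_ok → deploy_prod]. ⇒ new: deploy_prod.
[3] r5 [deploy_prod → tests_changed]. ⇒ new: tests_changed.
[4] r6 [compile_c ∧ tests_changed → cache_hit]. ⇒ new: cache_hit.
[5] r9 [cache_hit ∧ cfg_changed → cache_stale]. ⇒ new: cache_stale.

cache_hit, cache_stale, cfg_changed, compile_a, compile_c, deploy_prod, gen_docs, hdr_changed, link_bin, link_lib, publish_ok, tests_changed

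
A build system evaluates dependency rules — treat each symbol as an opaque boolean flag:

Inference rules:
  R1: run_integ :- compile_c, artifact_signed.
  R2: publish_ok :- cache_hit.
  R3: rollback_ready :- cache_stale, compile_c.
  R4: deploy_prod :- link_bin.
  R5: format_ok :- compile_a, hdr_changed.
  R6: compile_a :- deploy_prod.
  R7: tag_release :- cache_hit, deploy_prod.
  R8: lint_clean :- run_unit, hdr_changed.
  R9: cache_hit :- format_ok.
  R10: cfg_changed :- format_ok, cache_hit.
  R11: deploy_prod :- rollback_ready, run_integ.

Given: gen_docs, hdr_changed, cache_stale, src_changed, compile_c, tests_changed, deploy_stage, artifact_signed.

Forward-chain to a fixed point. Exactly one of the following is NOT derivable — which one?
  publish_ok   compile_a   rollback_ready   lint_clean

lint_clean

Round 1 fires R1, R3, giving run_integ, rollback_ready.
Round 2 fires R11, giving deploy_prod.
Round 3 fires R6, giving compile_a.
Round 4 fires R5, giving format_ok.
Round 5 fires R9, giving cache_hit.
Round 6 fires R2, R7, R10, giving publish_ok, tag_release, cfg_changed.
Derived: publish_ok (round 6), rollback_ready (round 1), compile_a (round 3). lint_clean never appears in any round.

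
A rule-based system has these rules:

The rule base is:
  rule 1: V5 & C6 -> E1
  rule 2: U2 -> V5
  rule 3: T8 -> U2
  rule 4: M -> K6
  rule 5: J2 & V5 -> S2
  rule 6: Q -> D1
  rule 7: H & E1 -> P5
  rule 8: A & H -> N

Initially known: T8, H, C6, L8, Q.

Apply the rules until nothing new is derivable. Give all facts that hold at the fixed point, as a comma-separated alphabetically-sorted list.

C6, D1, E1, H, L8, P5, Q, T8, U2, V5

Round 1: rule 3 [T8 -> U2]; rule 6 [Q -> D1]. New: U2, D1.
Round 2: rule 2 [U2 -> V5]. New: V5.
Round 3: rule 1 [V5 & C6 -> E1]. New: E1.
Round 4: rule 7 [H & E1 -> P5]. New: P5.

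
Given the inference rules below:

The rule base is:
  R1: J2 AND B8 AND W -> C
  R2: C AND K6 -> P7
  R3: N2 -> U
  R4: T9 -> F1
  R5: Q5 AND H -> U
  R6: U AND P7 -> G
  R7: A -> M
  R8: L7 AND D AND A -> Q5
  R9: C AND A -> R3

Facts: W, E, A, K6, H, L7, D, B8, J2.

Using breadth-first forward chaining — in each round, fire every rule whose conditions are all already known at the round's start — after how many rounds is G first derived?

Round 1: R1 [J2 AND B8 AND W -> C]; R7 [A -> M]; R8 [L7 AND D AND A -> Q5]. New: C, M, Q5.
Round 2: R2 [C AND K6 -> P7]; R5 [Q5 AND H -> U]; R9 [C AND A -> R3]. New: P7, U, R3.
Round 3: R6 [U AND P7 -> G]. New: G.
G first appears in round 3.

3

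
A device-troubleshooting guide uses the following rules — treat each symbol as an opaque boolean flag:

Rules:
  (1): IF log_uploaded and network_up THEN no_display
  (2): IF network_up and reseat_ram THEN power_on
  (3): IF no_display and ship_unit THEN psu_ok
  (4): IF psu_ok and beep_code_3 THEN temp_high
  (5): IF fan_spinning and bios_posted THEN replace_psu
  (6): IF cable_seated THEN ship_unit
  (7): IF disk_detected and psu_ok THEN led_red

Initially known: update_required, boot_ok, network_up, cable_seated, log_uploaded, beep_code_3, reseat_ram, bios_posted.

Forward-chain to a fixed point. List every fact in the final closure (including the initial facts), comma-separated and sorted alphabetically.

Round 1 fires (1), (2), (6), giving no_display, power_on, ship_unit.
Round 2 fires (3), giving psu_ok.
Round 3 fires (4), giving temp_high.

beep_code_3, bios_posted, boot_ok, cable_seated, log_uploaded, network_up, no_display, power_on, psu_ok, reseat_ram, ship_unit, temp_high, update_required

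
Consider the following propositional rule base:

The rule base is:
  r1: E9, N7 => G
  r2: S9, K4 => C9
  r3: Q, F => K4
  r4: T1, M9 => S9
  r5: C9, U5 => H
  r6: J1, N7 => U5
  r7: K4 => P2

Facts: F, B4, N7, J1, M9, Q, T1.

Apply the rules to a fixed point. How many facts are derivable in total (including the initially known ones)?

13

Round 1: r3 [Q, F => K4]; r4 [T1, M9 => S9]; r6 [J1, N7 => U5]. Adds K4, S9, U5.
Round 2: r2 [S9, K4 => C9]; r7 [K4 => P2]. Adds C9, P2.
Round 3: r5 [C9, U5 => H]. Adds H.
Closure: {B4, C9, F, H, J1, K4, M9, N7, P2, Q, S9, T1, U5} — 13 facts.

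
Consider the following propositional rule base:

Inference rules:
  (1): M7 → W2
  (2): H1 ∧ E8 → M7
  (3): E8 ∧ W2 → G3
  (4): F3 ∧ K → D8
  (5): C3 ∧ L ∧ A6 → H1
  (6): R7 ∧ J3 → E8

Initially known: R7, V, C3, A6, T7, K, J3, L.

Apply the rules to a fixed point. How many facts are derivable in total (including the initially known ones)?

[1] (5) [C3 ∧ L ∧ A6 → H1]; (6) [R7 ∧ J3 → E8]. ⇒ new: H1, E8.
[2] (2) [H1 ∧ E8 → M7]. ⇒ new: M7.
[3] (1) [M7 → W2]. ⇒ new: W2.
[4] (3) [E8 ∧ W2 → G3]. ⇒ new: G3.
Closure: {A6, C3, E8, G3, H1, J3, K, L, M7, R7, T7, V, W2} — 13 facts.

13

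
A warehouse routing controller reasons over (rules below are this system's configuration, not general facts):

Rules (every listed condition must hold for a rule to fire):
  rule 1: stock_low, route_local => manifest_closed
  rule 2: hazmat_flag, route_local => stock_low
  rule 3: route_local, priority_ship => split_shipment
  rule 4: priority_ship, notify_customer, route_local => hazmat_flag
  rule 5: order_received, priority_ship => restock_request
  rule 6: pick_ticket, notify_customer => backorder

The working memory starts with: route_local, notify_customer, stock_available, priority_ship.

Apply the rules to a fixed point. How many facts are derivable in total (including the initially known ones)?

Round 1 — rule 3, rule 4, derive split_shipment, hazmat_flag.
Round 2 — rule 2, derive stock_low.
Round 3 — rule 1, derive manifest_closed.
Closure: {hazmat_flag, manifest_closed, notify_customer, priority_ship, route_local, split_shipment, stock_available, stock_low} — 8 facts.

8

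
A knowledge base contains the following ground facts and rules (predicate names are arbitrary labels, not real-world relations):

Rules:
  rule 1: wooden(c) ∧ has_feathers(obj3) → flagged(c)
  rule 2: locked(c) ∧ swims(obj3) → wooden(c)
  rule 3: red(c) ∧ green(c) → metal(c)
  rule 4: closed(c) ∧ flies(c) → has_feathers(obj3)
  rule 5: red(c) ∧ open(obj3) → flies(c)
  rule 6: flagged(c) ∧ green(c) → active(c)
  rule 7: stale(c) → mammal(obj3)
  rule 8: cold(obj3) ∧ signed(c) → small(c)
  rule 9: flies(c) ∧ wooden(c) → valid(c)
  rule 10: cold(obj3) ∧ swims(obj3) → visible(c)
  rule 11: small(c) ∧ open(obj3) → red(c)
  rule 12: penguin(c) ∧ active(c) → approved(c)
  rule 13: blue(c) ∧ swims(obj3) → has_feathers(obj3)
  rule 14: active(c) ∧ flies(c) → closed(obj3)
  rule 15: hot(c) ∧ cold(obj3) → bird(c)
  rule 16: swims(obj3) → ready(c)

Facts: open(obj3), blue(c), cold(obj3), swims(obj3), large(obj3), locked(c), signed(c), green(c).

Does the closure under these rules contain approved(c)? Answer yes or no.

Round 1: rule 2 [locked(c) ∧ swims(obj3) → wooden(c)]; rule 8 [cold(obj3) ∧ signed(c) → small(c)]; rule 10 [cold(obj3) ∧ swims(obj3) → visible(c)]; rule 13 [blue(c) ∧ swims(obj3) → has_feathers(obj3)]; rule 16 [swims(obj3) → ready(c)]. New: wooden(c), small(c), visible(c), has_feathers(obj3), ready(c).
Round 2: rule 1 [wooden(c) ∧ has_feathers(obj3) → flagged(c)]; rule 11 [small(c) ∧ open(obj3) → red(c)]. New: flagged(c), red(c).
Round 3: rule 3 [red(c) ∧ green(c) → metal(c)]; rule 5 [red(c) ∧ open(obj3) → flies(c)]; rule 6 [flagged(c) ∧ green(c) → active(c)]. New: metal(c), flies(c), active(c).
Round 4: rule 9 [flies(c) ∧ wooden(c) → valid(c)]; rule 14 [active(c) ∧ flies(c) → closed(obj3)]. New: valid(c), closed(obj3).
Fixed point reached. approved(c) is concluded only by rule 12; rule 12 needs penguin(c) (never derived).

no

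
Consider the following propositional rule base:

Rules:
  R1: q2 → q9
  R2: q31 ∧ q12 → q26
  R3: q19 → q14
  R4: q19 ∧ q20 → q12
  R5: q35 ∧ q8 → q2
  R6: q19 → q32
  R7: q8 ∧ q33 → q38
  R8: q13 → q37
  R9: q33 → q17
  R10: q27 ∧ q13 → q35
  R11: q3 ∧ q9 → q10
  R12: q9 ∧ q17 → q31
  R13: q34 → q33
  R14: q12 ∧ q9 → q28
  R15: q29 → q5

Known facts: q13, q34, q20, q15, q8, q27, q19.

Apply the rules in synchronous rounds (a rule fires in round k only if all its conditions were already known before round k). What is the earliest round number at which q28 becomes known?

Round 1: R3 [q19 → q14]; R4 [q19 ∧ q20 → q12]; R6 [q19 → q32]; R8 [q13 → q37]; R10 [q27 ∧ q13 → q35]; R13 [q34 → q33]. Adds q14, q12, q32, q37, q35, q33.
Round 2: R5 [q35 ∧ q8 → q2]; R7 [q8 ∧ q33 → q38]; R9 [q33 → q17]. Adds q2, q38, q17.
Round 3: R1 [q2 → q9]. Adds q9.
Round 4: R12 [q9 ∧ q17 → q31]; R14 [q12 ∧ q9 → q28]. Adds q31, q28.
q28 first appears in round 4.

4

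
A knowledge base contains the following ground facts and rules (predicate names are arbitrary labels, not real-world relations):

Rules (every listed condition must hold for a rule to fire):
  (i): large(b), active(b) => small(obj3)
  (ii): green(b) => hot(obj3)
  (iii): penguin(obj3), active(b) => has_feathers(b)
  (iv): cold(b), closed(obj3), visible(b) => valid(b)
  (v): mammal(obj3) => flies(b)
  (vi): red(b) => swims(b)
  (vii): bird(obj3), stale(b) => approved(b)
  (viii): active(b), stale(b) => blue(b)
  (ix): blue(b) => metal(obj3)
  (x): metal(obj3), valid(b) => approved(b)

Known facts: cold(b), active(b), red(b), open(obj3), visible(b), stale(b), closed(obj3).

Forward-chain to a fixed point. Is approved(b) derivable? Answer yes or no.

yes

Round 1: (iv) [cold(b), closed(obj3), visible(b) => valid(b)]; (vi) [red(b) => swims(b)]; (viii) [active(b), stale(b) => blue(b)]. New: valid(b), swims(b), blue(b).
Round 2: (ix) [blue(b) => metal(obj3)]. New: metal(obj3).
Round 3: (x) [metal(obj3), valid(b) => approved(b)]. New: approved(b).
approved(b) appears in round 3, so it is derivable.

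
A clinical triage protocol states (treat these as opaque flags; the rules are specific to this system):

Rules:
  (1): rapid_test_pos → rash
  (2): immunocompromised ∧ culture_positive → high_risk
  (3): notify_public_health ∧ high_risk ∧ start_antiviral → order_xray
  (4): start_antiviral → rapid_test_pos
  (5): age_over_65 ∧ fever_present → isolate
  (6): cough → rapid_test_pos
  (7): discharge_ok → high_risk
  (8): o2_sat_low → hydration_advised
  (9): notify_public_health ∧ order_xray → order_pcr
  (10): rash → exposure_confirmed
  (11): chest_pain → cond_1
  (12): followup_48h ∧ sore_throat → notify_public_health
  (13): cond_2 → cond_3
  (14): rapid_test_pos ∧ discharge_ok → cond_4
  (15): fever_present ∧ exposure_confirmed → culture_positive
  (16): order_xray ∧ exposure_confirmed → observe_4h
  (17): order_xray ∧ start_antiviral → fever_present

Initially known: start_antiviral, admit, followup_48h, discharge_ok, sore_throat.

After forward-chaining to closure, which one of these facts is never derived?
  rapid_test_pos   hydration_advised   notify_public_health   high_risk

hydration_advised

Round 1 fires (4), (7), (12), giving rapid_test_pos, high_risk, notify_public_health.
Round 2 fires (1), (3), (14), giving rash, order_xray, cond_4.
Round 3 fires (9), (10), (17), giving order_pcr, exposure_confirmed, fever_present.
Round 4 fires (15), (16), giving culture_positive, observe_4h.
Derived: notify_public_health (round 1), high_risk (round 1), rapid_test_pos (round 1). hydration_advised never appears in any round.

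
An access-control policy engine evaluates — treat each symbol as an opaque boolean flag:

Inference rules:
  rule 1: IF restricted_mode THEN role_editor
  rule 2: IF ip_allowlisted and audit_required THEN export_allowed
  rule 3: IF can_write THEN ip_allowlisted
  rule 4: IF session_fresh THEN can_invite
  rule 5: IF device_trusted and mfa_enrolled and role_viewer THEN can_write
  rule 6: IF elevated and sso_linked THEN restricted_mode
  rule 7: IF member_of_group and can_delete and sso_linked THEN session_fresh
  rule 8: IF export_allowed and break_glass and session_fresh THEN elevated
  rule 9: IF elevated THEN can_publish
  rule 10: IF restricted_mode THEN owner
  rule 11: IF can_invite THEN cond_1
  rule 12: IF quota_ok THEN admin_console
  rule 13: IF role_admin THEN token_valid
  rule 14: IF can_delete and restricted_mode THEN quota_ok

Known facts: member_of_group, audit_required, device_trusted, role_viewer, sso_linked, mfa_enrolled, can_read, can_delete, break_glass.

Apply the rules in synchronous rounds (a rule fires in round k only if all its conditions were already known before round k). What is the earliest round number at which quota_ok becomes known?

Round 1: rule 5 [IF device_trusted and mfa_enrolled and role_viewer THEN can_write]; rule 7 [IF member_of_group and can_delete and sso_linked THEN session_fresh]. New: can_write, session_fresh.
Round 2: rule 3 [IF can_write THEN ip_allowlisted]; rule 4 [IF session_fresh THEN can_invite]. New: ip_allowlisted, can_invite.
Round 3: rule 2 [IF ip_allowlisted and audit_required THEN export_allowed]; rule 11 [IF can_invite THEN cond_1]. New: export_allowed, cond_1.
Round 4: rule 8 [IF export_allowed and break_glass and session_fresh THEN elevated]. New: elevated.
Round 5: rule 6 [IF elevated and sso_linked THEN restricted_mode]; rule 9 [IF elevated THEN can_publish]. New: restricted_mode, can_publish.
Round 6: rule 1 [IF restricted_mode THEN role_editor]; rule 10 [IF restricted_mode THEN owner]; rule 14 [IF can_delete and restricted_mode THEN quota_ok]. New: role_editor, owner, quota_ok.
quota_ok first appears in round 6.

6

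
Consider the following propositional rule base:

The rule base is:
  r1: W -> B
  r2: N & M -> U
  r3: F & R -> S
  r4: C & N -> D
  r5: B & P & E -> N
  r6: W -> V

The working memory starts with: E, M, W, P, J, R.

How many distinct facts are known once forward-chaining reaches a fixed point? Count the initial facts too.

10

Round 1: r1 [W -> B]; r6 [W -> V]. Adds B, V.
Round 2: r5 [B & P & E -> N]. Adds N.
Round 3: r2 [N & M -> U]. Adds U.
Closure: {B, E, J, M, N, P, R, U, V, W} — 10 facts.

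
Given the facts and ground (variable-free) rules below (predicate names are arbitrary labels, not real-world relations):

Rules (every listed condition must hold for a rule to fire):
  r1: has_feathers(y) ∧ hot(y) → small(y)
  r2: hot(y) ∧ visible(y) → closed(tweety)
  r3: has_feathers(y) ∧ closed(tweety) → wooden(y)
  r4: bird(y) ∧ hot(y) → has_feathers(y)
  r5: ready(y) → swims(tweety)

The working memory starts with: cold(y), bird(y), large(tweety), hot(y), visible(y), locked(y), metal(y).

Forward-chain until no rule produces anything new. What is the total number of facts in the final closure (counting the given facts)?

Round 1 fires r2, r4, giving closed(tweety), has_feathers(y).
Round 2 fires r1, r3, giving small(y), wooden(y).
Closure: {bird(y), closed(tweety), cold(y), has_feathers(y), hot(y), large(tweety), locked(y), metal(y), small(y), visible(y), wooden(y)} — 11 facts.

11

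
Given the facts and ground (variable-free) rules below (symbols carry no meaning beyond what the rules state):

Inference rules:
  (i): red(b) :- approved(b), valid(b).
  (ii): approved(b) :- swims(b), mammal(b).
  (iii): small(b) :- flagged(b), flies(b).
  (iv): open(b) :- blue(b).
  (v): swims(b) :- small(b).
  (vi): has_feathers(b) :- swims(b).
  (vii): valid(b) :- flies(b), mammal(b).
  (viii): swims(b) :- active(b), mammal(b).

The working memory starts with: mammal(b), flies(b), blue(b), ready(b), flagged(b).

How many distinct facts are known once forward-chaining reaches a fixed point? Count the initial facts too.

Round 1 — (iii), (iv), (vii), derive small(b), open(b), valid(b).
Round 2 — (v), derive swims(b).
Round 3 — (ii), (vi), derive approved(b), has_feathers(b).
Round 4 — (i), derive red(b).
Closure: {approved(b), blue(b), flagged(b), flies(b), has_feathers(b), mammal(b), open(b), ready(b), red(b), small(b), swims(b), valid(b)} — 12 facts.

12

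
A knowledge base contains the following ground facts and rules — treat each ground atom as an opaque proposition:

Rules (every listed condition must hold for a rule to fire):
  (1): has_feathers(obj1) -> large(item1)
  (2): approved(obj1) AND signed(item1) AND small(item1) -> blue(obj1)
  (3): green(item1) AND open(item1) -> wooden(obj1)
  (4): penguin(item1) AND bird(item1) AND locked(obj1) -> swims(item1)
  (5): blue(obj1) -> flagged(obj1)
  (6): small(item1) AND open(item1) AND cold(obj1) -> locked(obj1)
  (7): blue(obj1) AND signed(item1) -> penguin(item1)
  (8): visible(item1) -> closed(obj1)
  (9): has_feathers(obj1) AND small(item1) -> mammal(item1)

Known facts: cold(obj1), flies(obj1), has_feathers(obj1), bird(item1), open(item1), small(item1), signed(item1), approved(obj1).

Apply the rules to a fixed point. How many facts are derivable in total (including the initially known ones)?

15

Round 1: (1) [has_feathers(obj1) -> large(item1)]; (2) [approved(obj1) AND signed(item1) AND small(item1) -> blue(obj1)]; (6) [small(item1) AND open(item1) AND cold(obj1) -> locked(obj1)]; (9) [has_feathers(obj1) AND small(item1) -> mammal(item1)]. Adds large(item1), blue(obj1), locked(obj1), mammal(item1).
Round 2: (5) [blue(obj1) -> flagged(obj1)]; (7) [blue(obj1) AND signed(item1) -> penguin(item1)]. Adds flagged(obj1), penguin(item1).
Round 3: (4) [penguin(item1) AND bird(item1) AND locked(obj1) -> swims(item1)]. Adds swims(item1).
Closure: {approved(obj1), bird(item1), blue(obj1), cold(obj1), flagged(obj1), flies(obj1), has_feathers(obj1), large(item1), locked(obj1), mammal(item1), open(item1), penguin(item1), signed(item1), small(item1), swims(item1)} — 15 facts.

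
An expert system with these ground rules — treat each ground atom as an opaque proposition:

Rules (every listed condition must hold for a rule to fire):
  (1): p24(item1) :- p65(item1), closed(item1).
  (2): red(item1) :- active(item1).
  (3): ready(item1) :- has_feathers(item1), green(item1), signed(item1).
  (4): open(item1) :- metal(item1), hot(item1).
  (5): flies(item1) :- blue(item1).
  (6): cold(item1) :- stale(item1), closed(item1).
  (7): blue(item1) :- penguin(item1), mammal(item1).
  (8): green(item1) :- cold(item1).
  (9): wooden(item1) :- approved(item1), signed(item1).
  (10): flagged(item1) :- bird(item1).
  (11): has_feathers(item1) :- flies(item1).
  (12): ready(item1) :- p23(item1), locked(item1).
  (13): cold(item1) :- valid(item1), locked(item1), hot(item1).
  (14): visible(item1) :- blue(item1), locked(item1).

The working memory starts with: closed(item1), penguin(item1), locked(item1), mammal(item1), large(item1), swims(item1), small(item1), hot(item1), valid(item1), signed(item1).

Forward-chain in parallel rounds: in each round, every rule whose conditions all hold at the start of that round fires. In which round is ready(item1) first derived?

[1] (7) [blue(item1) :- penguin(item1), mammal(item1).]; (13) [cold(item1) :- valid(item1), locked(item1), hot(item1).]. ⇒ new: blue(item1), cold(item1).
[2] (5) [flies(item1) :- blue(item1).]; (8) [green(item1) :- cold(item1).]; (14) [visible(item1) :- blue(item1), locked(item1).]. ⇒ new: flies(item1), green(item1), visible(item1).
[3] (11) [has_feathers(item1) :- flies(item1).]. ⇒ new: has_feathers(item1).
[4] (3) [ready(item1) :- has_feathers(item1), green(item1), signed(item1).]. ⇒ new: ready(item1).
ready(item1) first appears in round 4.

4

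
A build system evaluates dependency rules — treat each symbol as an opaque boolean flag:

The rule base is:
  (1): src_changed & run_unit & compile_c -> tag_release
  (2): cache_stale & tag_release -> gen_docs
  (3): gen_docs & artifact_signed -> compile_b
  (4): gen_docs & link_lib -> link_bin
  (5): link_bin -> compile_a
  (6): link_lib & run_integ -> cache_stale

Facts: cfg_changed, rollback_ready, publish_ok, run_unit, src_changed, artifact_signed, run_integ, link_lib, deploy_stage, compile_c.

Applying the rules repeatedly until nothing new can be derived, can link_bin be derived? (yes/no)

yes

Round 1 — (1), (6), derive tag_release, cache_stale.
Round 2 — (2), derive gen_docs.
Round 3 — (3), (4), derive compile_b, link_bin.
Round 4 — (5), derive compile_a.
link_bin appears in round 3, so it is derivable.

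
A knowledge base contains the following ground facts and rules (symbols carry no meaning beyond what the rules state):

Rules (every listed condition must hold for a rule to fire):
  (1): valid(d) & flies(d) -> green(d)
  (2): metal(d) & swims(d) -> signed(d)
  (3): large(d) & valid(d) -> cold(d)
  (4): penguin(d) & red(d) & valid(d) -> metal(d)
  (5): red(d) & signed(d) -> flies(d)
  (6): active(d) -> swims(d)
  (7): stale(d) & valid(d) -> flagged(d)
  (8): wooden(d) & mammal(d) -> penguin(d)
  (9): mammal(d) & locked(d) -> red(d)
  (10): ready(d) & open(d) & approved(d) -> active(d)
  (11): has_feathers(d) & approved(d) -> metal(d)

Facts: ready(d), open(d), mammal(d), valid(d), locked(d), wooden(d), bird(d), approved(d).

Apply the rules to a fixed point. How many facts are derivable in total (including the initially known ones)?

Round 1 — (8), (9), (10), derive penguin(d), red(d), active(d).
Round 2 — (4), (6), derive metal(d), swims(d).
Round 3 — (2), derive signed(d).
Round 4 — (5), derive flies(d).
Round 5 — (1), derive green(d).
Closure: {active(d), approved(d), bird(d), flies(d), green(d), locked(d), mammal(d), metal(d), open(d), penguin(d), ready(d), red(d), signed(d), swims(d), valid(d), wooden(d)} — 16 facts.

16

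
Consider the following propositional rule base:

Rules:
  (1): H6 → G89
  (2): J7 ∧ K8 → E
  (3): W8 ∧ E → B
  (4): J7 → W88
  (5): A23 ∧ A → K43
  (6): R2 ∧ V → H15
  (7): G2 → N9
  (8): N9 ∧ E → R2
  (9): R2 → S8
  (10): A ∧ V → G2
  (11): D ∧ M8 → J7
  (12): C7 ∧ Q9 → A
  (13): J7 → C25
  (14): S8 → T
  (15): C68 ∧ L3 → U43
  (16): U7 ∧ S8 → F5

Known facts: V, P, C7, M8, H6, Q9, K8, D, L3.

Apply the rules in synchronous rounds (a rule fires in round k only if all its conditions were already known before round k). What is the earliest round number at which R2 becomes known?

4

[1] (1) [H6 → G89]; (11) [D ∧ M8 → J7]; (12) [C7 ∧ Q9 → A]. ⇒ new: G89, J7, A.
[2] (2) [J7 ∧ K8 → E]; (4) [J7 → W88]; (10) [A ∧ V → G2]; (13) [J7 → C25]. ⇒ new: E, W88, G2, C25.
[3] (7) [G2 → N9]. ⇒ new: N9.
[4] (8) [N9 ∧ E → R2]. ⇒ new: R2.
R2 first appears in round 4.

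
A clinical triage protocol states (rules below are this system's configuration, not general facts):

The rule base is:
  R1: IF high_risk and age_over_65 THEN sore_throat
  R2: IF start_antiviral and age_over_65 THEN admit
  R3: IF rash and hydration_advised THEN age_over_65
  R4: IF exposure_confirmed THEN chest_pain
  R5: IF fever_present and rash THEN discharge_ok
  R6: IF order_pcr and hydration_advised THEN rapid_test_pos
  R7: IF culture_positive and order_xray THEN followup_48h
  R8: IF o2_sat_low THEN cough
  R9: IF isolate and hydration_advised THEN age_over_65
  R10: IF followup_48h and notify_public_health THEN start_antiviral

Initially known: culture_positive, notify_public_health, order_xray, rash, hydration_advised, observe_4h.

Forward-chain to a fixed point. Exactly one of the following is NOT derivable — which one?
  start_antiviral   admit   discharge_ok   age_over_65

Round 1 fires R3, R7, giving age_over_65, followup_48h.
Round 2 fires R10, giving start_antiviral.
Round 3 fires R2, giving admit.
Derived: admit (round 3), start_antiviral (round 2), age_over_65 (round 1). discharge_ok never appears in any round.

discharge_ok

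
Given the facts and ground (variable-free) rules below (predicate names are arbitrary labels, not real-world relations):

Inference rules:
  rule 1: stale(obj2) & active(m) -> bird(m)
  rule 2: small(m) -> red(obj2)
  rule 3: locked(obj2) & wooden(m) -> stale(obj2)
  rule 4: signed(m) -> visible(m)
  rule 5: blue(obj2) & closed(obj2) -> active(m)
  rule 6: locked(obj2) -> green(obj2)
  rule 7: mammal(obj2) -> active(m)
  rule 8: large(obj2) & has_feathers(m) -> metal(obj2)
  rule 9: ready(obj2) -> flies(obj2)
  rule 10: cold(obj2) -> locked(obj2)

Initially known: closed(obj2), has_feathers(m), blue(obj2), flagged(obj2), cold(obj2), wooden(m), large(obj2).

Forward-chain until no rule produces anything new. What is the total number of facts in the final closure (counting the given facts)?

Round 1: rule 5 [blue(obj2) & closed(obj2) -> active(m)]; rule 8 [large(obj2) & has_feathers(m) -> metal(obj2)]; rule 10 [cold(obj2) -> locked(obj2)]. Adds active(m), metal(obj2), locked(obj2).
Round 2: rule 3 [locked(obj2) & wooden(m) -> stale(obj2)]; rule 6 [locked(obj2) -> green(obj2)]. Adds stale(obj2), green(obj2).
Round 3: rule 1 [stale(obj2) & active(m) -> bird(m)]. Adds bird(m).
Closure: {active(m), bird(m), blue(obj2), closed(obj2), cold(obj2), flagged(obj2), green(obj2), has_feathers(m), large(obj2), locked(obj2), metal(obj2), stale(obj2), wooden(m)} — 13 facts.

13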